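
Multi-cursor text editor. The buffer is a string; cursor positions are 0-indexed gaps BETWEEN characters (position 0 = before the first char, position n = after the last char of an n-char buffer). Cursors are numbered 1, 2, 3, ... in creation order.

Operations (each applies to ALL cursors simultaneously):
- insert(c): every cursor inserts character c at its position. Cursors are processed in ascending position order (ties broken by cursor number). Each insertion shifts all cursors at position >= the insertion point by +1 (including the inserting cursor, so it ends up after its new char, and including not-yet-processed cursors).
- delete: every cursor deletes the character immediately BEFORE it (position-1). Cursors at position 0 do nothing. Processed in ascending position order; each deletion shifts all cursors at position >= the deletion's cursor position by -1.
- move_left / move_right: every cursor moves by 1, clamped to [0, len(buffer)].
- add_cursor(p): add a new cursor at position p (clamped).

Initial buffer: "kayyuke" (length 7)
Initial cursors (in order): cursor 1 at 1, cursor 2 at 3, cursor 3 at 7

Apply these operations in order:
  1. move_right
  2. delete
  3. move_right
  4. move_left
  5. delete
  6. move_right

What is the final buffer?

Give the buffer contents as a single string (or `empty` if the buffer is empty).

After op 1 (move_right): buffer="kayyuke" (len 7), cursors c1@2 c2@4 c3@7, authorship .......
After op 2 (delete): buffer="kyuk" (len 4), cursors c1@1 c2@2 c3@4, authorship ....
After op 3 (move_right): buffer="kyuk" (len 4), cursors c1@2 c2@3 c3@4, authorship ....
After op 4 (move_left): buffer="kyuk" (len 4), cursors c1@1 c2@2 c3@3, authorship ....
After op 5 (delete): buffer="k" (len 1), cursors c1@0 c2@0 c3@0, authorship .
After op 6 (move_right): buffer="k" (len 1), cursors c1@1 c2@1 c3@1, authorship .

Answer: k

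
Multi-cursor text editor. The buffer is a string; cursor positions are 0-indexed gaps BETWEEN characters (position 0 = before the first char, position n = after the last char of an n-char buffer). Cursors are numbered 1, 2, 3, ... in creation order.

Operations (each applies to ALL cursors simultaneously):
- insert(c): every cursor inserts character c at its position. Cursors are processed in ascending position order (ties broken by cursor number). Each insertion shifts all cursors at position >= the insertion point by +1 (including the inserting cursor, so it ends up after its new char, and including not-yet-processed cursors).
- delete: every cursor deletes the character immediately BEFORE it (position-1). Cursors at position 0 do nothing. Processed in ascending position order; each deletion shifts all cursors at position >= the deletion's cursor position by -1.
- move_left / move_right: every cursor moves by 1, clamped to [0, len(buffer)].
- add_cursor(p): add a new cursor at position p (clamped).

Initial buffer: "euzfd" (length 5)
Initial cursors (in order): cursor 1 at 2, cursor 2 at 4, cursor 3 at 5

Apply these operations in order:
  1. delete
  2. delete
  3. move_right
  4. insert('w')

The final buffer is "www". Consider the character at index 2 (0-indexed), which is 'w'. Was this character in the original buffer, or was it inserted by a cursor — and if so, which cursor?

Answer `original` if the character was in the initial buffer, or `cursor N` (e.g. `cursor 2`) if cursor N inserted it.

Answer: cursor 3

Derivation:
After op 1 (delete): buffer="ez" (len 2), cursors c1@1 c2@2 c3@2, authorship ..
After op 2 (delete): buffer="" (len 0), cursors c1@0 c2@0 c3@0, authorship 
After op 3 (move_right): buffer="" (len 0), cursors c1@0 c2@0 c3@0, authorship 
After op 4 (insert('w')): buffer="www" (len 3), cursors c1@3 c2@3 c3@3, authorship 123
Authorship (.=original, N=cursor N): 1 2 3
Index 2: author = 3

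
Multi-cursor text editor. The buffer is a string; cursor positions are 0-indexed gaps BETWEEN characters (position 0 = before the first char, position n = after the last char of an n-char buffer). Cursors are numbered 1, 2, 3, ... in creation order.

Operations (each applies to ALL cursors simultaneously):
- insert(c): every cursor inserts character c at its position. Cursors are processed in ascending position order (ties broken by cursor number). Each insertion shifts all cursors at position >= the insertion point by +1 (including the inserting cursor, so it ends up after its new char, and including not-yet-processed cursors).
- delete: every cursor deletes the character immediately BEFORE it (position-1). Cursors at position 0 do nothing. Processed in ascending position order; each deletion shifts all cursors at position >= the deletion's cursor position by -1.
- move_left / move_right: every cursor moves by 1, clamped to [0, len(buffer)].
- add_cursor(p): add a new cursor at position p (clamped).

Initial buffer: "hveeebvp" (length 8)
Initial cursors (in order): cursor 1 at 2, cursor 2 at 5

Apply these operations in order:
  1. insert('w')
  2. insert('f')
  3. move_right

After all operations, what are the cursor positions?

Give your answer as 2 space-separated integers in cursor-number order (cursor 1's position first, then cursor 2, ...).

Answer: 5 10

Derivation:
After op 1 (insert('w')): buffer="hvweeewbvp" (len 10), cursors c1@3 c2@7, authorship ..1...2...
After op 2 (insert('f')): buffer="hvwfeeewfbvp" (len 12), cursors c1@4 c2@9, authorship ..11...22...
After op 3 (move_right): buffer="hvwfeeewfbvp" (len 12), cursors c1@5 c2@10, authorship ..11...22...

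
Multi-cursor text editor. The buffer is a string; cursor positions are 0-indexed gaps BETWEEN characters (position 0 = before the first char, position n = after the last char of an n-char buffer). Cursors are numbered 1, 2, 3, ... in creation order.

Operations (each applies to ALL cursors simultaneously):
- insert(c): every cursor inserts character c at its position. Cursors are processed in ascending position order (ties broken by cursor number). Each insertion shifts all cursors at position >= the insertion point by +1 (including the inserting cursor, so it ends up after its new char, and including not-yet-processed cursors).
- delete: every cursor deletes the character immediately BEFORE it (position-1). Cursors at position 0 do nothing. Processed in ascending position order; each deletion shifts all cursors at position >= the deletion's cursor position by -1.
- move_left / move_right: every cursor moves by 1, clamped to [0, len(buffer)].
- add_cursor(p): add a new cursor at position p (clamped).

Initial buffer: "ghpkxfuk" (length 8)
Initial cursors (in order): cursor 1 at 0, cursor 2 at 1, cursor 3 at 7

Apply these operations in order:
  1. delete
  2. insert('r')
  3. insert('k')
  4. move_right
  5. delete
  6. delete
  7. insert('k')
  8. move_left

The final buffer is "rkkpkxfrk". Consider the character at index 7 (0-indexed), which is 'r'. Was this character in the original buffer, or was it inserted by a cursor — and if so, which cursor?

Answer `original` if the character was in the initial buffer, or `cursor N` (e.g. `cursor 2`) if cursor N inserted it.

After op 1 (delete): buffer="hpkxfk" (len 6), cursors c1@0 c2@0 c3@5, authorship ......
After op 2 (insert('r')): buffer="rrhpkxfrk" (len 9), cursors c1@2 c2@2 c3@8, authorship 12.....3.
After op 3 (insert('k')): buffer="rrkkhpkxfrkk" (len 12), cursors c1@4 c2@4 c3@11, authorship 1212.....33.
After op 4 (move_right): buffer="rrkkhpkxfrkk" (len 12), cursors c1@5 c2@5 c3@12, authorship 1212.....33.
After op 5 (delete): buffer="rrkpkxfrk" (len 9), cursors c1@3 c2@3 c3@9, authorship 121....33
After op 6 (delete): buffer="rpkxfr" (len 6), cursors c1@1 c2@1 c3@6, authorship 1....3
After op 7 (insert('k')): buffer="rkkpkxfrk" (len 9), cursors c1@3 c2@3 c3@9, authorship 112....33
After op 8 (move_left): buffer="rkkpkxfrk" (len 9), cursors c1@2 c2@2 c3@8, authorship 112....33
Authorship (.=original, N=cursor N): 1 1 2 . . . . 3 3
Index 7: author = 3

Answer: cursor 3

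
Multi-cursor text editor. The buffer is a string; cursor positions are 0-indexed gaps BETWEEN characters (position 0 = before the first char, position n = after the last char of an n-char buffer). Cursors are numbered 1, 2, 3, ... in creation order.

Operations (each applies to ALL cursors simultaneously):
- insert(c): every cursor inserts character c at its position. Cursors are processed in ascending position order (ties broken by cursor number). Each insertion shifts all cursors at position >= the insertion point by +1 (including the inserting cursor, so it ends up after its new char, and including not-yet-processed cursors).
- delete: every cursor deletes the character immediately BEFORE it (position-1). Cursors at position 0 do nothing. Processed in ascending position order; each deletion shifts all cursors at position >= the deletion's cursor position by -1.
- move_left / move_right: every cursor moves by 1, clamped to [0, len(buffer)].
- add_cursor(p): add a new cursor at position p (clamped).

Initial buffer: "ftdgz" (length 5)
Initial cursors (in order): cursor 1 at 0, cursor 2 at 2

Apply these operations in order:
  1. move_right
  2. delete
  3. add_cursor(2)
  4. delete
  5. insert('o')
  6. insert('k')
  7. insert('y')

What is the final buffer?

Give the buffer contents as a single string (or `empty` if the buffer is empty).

Answer: oookkkyyyz

Derivation:
After op 1 (move_right): buffer="ftdgz" (len 5), cursors c1@1 c2@3, authorship .....
After op 2 (delete): buffer="tgz" (len 3), cursors c1@0 c2@1, authorship ...
After op 3 (add_cursor(2)): buffer="tgz" (len 3), cursors c1@0 c2@1 c3@2, authorship ...
After op 4 (delete): buffer="z" (len 1), cursors c1@0 c2@0 c3@0, authorship .
After op 5 (insert('o')): buffer="oooz" (len 4), cursors c1@3 c2@3 c3@3, authorship 123.
After op 6 (insert('k')): buffer="oookkkz" (len 7), cursors c1@6 c2@6 c3@6, authorship 123123.
After op 7 (insert('y')): buffer="oookkkyyyz" (len 10), cursors c1@9 c2@9 c3@9, authorship 123123123.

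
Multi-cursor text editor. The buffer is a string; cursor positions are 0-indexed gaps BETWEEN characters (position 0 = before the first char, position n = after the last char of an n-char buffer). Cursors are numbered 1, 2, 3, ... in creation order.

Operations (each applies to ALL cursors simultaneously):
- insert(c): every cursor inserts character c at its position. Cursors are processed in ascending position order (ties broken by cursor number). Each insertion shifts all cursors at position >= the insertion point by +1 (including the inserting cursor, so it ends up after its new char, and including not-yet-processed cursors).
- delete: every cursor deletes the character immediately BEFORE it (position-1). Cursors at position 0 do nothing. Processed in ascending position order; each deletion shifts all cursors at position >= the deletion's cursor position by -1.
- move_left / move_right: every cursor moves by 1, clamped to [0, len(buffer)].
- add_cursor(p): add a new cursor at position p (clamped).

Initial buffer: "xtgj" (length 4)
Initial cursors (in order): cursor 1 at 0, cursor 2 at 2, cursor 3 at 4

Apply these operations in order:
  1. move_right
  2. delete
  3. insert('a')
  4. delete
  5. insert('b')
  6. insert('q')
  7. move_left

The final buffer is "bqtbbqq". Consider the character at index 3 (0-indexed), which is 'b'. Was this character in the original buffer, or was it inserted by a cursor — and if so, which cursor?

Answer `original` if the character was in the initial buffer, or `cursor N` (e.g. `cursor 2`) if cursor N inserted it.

Answer: cursor 2

Derivation:
After op 1 (move_right): buffer="xtgj" (len 4), cursors c1@1 c2@3 c3@4, authorship ....
After op 2 (delete): buffer="t" (len 1), cursors c1@0 c2@1 c3@1, authorship .
After op 3 (insert('a')): buffer="ataa" (len 4), cursors c1@1 c2@4 c3@4, authorship 1.23
After op 4 (delete): buffer="t" (len 1), cursors c1@0 c2@1 c3@1, authorship .
After op 5 (insert('b')): buffer="btbb" (len 4), cursors c1@1 c2@4 c3@4, authorship 1.23
After op 6 (insert('q')): buffer="bqtbbqq" (len 7), cursors c1@2 c2@7 c3@7, authorship 11.2323
After op 7 (move_left): buffer="bqtbbqq" (len 7), cursors c1@1 c2@6 c3@6, authorship 11.2323
Authorship (.=original, N=cursor N): 1 1 . 2 3 2 3
Index 3: author = 2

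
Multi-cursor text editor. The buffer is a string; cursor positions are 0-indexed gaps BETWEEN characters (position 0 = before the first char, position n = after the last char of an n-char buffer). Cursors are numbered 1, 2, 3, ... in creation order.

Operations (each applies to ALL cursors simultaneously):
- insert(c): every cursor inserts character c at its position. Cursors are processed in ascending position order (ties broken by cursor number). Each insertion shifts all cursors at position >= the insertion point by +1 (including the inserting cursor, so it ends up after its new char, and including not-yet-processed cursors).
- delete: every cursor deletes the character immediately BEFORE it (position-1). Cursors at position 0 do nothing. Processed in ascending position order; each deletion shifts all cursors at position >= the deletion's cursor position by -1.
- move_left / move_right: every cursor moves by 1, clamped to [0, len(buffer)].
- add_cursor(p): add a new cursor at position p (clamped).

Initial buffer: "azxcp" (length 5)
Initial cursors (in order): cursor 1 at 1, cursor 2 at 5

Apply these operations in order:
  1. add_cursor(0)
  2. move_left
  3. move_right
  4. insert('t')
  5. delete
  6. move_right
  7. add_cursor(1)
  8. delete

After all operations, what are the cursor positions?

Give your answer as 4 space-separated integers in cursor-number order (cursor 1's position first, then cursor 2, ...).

Answer: 0 2 0 0

Derivation:
After op 1 (add_cursor(0)): buffer="azxcp" (len 5), cursors c3@0 c1@1 c2@5, authorship .....
After op 2 (move_left): buffer="azxcp" (len 5), cursors c1@0 c3@0 c2@4, authorship .....
After op 3 (move_right): buffer="azxcp" (len 5), cursors c1@1 c3@1 c2@5, authorship .....
After op 4 (insert('t')): buffer="attzxcpt" (len 8), cursors c1@3 c3@3 c2@8, authorship .13....2
After op 5 (delete): buffer="azxcp" (len 5), cursors c1@1 c3@1 c2@5, authorship .....
After op 6 (move_right): buffer="azxcp" (len 5), cursors c1@2 c3@2 c2@5, authorship .....
After op 7 (add_cursor(1)): buffer="azxcp" (len 5), cursors c4@1 c1@2 c3@2 c2@5, authorship .....
After op 8 (delete): buffer="xc" (len 2), cursors c1@0 c3@0 c4@0 c2@2, authorship ..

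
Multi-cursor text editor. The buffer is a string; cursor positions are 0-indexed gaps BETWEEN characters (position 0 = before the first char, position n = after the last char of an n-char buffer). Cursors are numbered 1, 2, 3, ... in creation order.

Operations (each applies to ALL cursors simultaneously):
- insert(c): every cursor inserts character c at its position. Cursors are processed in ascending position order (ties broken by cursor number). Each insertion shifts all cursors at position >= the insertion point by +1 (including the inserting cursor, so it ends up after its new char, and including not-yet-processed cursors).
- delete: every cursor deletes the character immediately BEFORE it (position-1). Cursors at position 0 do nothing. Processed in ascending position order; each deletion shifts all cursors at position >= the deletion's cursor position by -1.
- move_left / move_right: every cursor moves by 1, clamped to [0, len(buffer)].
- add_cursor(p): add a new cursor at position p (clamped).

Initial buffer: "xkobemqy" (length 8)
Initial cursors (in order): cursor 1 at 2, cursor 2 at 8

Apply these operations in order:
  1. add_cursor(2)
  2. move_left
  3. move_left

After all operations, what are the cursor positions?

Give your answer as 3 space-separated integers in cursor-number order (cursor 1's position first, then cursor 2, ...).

After op 1 (add_cursor(2)): buffer="xkobemqy" (len 8), cursors c1@2 c3@2 c2@8, authorship ........
After op 2 (move_left): buffer="xkobemqy" (len 8), cursors c1@1 c3@1 c2@7, authorship ........
After op 3 (move_left): buffer="xkobemqy" (len 8), cursors c1@0 c3@0 c2@6, authorship ........

Answer: 0 6 0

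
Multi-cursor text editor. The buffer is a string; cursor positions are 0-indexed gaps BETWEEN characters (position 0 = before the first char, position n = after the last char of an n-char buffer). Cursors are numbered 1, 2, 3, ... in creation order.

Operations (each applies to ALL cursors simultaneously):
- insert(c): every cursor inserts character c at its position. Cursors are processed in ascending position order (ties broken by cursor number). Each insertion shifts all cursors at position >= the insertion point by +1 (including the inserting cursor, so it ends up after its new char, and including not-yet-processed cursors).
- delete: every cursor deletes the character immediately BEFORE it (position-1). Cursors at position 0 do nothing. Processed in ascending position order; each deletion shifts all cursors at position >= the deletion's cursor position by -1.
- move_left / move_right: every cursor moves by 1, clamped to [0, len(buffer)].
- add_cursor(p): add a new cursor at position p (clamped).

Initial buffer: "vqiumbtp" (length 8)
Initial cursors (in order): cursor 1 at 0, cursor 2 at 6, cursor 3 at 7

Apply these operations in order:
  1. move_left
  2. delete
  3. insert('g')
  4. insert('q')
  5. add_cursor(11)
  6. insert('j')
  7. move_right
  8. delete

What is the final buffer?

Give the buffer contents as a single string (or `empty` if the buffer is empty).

Answer: gqjqiuggqqjj

Derivation:
After op 1 (move_left): buffer="vqiumbtp" (len 8), cursors c1@0 c2@5 c3@6, authorship ........
After op 2 (delete): buffer="vqiutp" (len 6), cursors c1@0 c2@4 c3@4, authorship ......
After op 3 (insert('g')): buffer="gvqiuggtp" (len 9), cursors c1@1 c2@7 c3@7, authorship 1....23..
After op 4 (insert('q')): buffer="gqvqiuggqqtp" (len 12), cursors c1@2 c2@10 c3@10, authorship 11....2323..
After op 5 (add_cursor(11)): buffer="gqvqiuggqqtp" (len 12), cursors c1@2 c2@10 c3@10 c4@11, authorship 11....2323..
After op 6 (insert('j')): buffer="gqjvqiuggqqjjtjp" (len 16), cursors c1@3 c2@13 c3@13 c4@15, authorship 111....232323.4.
After op 7 (move_right): buffer="gqjvqiuggqqjjtjp" (len 16), cursors c1@4 c2@14 c3@14 c4@16, authorship 111....232323.4.
After op 8 (delete): buffer="gqjqiuggqqjj" (len 12), cursors c1@3 c2@11 c3@11 c4@12, authorship 111...232324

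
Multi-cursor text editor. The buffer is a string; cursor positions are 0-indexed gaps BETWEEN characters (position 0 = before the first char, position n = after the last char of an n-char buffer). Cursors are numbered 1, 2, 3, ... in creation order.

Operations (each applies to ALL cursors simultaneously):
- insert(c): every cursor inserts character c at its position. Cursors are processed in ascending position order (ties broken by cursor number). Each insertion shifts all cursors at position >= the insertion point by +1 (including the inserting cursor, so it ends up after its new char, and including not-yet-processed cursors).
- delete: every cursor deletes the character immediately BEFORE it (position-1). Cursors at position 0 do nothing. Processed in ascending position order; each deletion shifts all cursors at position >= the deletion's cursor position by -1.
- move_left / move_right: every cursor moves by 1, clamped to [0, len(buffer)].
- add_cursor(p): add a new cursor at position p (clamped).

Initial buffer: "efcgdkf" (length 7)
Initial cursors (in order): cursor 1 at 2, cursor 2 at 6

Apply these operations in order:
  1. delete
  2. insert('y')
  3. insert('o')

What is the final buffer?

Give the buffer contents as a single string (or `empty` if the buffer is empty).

Answer: eyocgdyof

Derivation:
After op 1 (delete): buffer="ecgdf" (len 5), cursors c1@1 c2@4, authorship .....
After op 2 (insert('y')): buffer="eycgdyf" (len 7), cursors c1@2 c2@6, authorship .1...2.
After op 3 (insert('o')): buffer="eyocgdyof" (len 9), cursors c1@3 c2@8, authorship .11...22.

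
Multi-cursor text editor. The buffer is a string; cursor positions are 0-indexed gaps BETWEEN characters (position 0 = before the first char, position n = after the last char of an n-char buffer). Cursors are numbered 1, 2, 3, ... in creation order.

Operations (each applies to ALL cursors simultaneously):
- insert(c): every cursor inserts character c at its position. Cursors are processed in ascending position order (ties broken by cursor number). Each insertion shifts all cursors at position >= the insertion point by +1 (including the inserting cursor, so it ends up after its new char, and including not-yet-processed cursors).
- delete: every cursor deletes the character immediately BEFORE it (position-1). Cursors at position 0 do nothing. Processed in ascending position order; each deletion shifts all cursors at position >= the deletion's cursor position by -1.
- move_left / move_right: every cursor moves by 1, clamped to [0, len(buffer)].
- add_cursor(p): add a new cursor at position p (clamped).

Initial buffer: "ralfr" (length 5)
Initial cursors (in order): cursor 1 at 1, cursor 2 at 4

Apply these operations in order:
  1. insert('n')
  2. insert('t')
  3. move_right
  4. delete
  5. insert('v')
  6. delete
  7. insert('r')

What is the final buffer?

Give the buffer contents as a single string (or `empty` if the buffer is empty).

After op 1 (insert('n')): buffer="rnalfnr" (len 7), cursors c1@2 c2@6, authorship .1...2.
After op 2 (insert('t')): buffer="rntalfntr" (len 9), cursors c1@3 c2@8, authorship .11...22.
After op 3 (move_right): buffer="rntalfntr" (len 9), cursors c1@4 c2@9, authorship .11...22.
After op 4 (delete): buffer="rntlfnt" (len 7), cursors c1@3 c2@7, authorship .11..22
After op 5 (insert('v')): buffer="rntvlfntv" (len 9), cursors c1@4 c2@9, authorship .111..222
After op 6 (delete): buffer="rntlfnt" (len 7), cursors c1@3 c2@7, authorship .11..22
After op 7 (insert('r')): buffer="rntrlfntr" (len 9), cursors c1@4 c2@9, authorship .111..222

Answer: rntrlfntr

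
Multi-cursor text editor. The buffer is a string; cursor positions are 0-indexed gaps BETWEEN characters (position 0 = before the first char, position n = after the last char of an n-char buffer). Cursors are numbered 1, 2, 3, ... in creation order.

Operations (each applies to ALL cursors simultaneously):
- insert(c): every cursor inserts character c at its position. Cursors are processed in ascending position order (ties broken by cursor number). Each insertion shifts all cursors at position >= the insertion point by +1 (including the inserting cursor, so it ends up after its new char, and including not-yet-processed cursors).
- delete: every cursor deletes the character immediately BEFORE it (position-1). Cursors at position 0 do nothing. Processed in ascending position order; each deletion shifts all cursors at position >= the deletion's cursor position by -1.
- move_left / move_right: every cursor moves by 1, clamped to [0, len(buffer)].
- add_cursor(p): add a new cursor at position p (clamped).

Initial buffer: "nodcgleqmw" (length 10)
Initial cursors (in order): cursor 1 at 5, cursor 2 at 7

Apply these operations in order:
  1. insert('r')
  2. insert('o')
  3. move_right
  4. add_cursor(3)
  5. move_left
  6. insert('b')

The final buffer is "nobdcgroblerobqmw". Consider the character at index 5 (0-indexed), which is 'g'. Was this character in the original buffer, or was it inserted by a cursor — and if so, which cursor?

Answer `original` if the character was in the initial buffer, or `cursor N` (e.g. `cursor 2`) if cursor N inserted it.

After op 1 (insert('r')): buffer="nodcgrlerqmw" (len 12), cursors c1@6 c2@9, authorship .....1..2...
After op 2 (insert('o')): buffer="nodcgroleroqmw" (len 14), cursors c1@7 c2@11, authorship .....11..22...
After op 3 (move_right): buffer="nodcgroleroqmw" (len 14), cursors c1@8 c2@12, authorship .....11..22...
After op 4 (add_cursor(3)): buffer="nodcgroleroqmw" (len 14), cursors c3@3 c1@8 c2@12, authorship .....11..22...
After op 5 (move_left): buffer="nodcgroleroqmw" (len 14), cursors c3@2 c1@7 c2@11, authorship .....11..22...
After op 6 (insert('b')): buffer="nobdcgroblerobqmw" (len 17), cursors c3@3 c1@9 c2@14, authorship ..3...111..222...
Authorship (.=original, N=cursor N): . . 3 . . . 1 1 1 . . 2 2 2 . . .
Index 5: author = original

Answer: original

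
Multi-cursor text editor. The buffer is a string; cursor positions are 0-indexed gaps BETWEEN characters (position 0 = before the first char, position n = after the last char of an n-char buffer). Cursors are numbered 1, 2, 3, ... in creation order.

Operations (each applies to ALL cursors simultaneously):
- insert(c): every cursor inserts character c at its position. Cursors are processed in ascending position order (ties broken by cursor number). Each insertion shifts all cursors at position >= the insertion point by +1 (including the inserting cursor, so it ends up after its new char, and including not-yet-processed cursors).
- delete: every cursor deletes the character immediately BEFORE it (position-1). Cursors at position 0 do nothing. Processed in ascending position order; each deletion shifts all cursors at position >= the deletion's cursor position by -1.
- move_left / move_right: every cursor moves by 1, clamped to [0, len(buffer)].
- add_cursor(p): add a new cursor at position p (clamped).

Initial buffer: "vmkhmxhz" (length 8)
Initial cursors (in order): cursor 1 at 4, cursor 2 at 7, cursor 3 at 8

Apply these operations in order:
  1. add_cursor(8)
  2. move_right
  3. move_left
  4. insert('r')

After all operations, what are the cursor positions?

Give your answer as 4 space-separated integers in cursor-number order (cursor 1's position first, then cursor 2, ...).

Answer: 5 11 11 11

Derivation:
After op 1 (add_cursor(8)): buffer="vmkhmxhz" (len 8), cursors c1@4 c2@7 c3@8 c4@8, authorship ........
After op 2 (move_right): buffer="vmkhmxhz" (len 8), cursors c1@5 c2@8 c3@8 c4@8, authorship ........
After op 3 (move_left): buffer="vmkhmxhz" (len 8), cursors c1@4 c2@7 c3@7 c4@7, authorship ........
After op 4 (insert('r')): buffer="vmkhrmxhrrrz" (len 12), cursors c1@5 c2@11 c3@11 c4@11, authorship ....1...234.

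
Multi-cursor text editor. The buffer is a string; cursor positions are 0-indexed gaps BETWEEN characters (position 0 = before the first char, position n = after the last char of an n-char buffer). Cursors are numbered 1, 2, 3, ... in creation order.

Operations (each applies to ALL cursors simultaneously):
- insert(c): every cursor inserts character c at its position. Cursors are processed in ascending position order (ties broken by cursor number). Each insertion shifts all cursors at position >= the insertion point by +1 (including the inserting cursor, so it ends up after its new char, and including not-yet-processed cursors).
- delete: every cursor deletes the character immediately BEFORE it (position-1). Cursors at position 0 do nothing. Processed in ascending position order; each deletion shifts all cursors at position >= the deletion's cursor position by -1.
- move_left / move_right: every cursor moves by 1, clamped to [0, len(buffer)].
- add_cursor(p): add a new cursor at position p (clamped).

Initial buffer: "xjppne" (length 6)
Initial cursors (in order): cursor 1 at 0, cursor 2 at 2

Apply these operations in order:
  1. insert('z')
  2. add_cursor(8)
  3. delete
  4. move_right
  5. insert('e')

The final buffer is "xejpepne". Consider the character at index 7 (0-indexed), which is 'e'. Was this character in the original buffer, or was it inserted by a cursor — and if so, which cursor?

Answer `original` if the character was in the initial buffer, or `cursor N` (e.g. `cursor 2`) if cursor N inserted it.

After op 1 (insert('z')): buffer="zxjzppne" (len 8), cursors c1@1 c2@4, authorship 1..2....
After op 2 (add_cursor(8)): buffer="zxjzppne" (len 8), cursors c1@1 c2@4 c3@8, authorship 1..2....
After op 3 (delete): buffer="xjppn" (len 5), cursors c1@0 c2@2 c3@5, authorship .....
After op 4 (move_right): buffer="xjppn" (len 5), cursors c1@1 c2@3 c3@5, authorship .....
After op 5 (insert('e')): buffer="xejpepne" (len 8), cursors c1@2 c2@5 c3@8, authorship .1..2..3
Authorship (.=original, N=cursor N): . 1 . . 2 . . 3
Index 7: author = 3

Answer: cursor 3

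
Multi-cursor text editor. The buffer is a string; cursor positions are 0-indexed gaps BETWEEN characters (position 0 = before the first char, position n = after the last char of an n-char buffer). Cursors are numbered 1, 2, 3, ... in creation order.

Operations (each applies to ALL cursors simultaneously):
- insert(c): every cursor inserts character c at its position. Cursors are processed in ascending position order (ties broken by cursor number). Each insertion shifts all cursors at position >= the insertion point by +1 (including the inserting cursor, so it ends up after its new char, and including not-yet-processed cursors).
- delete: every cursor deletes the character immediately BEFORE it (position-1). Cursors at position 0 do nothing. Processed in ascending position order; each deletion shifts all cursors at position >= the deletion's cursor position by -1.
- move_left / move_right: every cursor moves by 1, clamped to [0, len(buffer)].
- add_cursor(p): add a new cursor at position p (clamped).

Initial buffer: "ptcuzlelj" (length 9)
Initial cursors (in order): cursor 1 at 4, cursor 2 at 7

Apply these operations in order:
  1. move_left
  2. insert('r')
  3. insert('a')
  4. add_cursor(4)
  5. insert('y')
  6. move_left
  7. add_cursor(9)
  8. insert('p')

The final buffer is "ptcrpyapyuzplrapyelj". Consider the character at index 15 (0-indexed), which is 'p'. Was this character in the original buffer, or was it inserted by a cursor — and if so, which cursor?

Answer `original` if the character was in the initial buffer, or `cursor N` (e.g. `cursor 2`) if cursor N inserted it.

After op 1 (move_left): buffer="ptcuzlelj" (len 9), cursors c1@3 c2@6, authorship .........
After op 2 (insert('r')): buffer="ptcruzlrelj" (len 11), cursors c1@4 c2@8, authorship ...1...2...
After op 3 (insert('a')): buffer="ptcrauzlraelj" (len 13), cursors c1@5 c2@10, authorship ...11...22...
After op 4 (add_cursor(4)): buffer="ptcrauzlraelj" (len 13), cursors c3@4 c1@5 c2@10, authorship ...11...22...
After op 5 (insert('y')): buffer="ptcryayuzlrayelj" (len 16), cursors c3@5 c1@7 c2@13, authorship ...1311...222...
After op 6 (move_left): buffer="ptcryayuzlrayelj" (len 16), cursors c3@4 c1@6 c2@12, authorship ...1311...222...
After op 7 (add_cursor(9)): buffer="ptcryayuzlrayelj" (len 16), cursors c3@4 c1@6 c4@9 c2@12, authorship ...1311...222...
After op 8 (insert('p')): buffer="ptcrpyapyuzplrapyelj" (len 20), cursors c3@5 c1@8 c4@12 c2@16, authorship ...133111..4.2222...
Authorship (.=original, N=cursor N): . . . 1 3 3 1 1 1 . . 4 . 2 2 2 2 . . .
Index 15: author = 2

Answer: cursor 2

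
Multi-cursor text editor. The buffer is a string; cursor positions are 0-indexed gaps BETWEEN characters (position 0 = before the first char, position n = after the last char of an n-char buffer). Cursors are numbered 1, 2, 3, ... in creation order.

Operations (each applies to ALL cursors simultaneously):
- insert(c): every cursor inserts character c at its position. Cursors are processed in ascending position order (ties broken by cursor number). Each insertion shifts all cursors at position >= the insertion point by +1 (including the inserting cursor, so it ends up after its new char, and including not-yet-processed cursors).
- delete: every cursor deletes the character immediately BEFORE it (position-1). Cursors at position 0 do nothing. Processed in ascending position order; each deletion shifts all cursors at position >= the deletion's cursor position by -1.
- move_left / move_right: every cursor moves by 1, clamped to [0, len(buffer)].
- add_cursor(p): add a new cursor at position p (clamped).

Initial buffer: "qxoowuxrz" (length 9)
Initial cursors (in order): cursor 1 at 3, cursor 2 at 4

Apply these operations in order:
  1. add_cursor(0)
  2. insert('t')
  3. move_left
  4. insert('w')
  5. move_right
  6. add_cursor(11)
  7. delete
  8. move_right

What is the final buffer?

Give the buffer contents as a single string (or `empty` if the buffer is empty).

Answer: wqxowowuxrz

Derivation:
After op 1 (add_cursor(0)): buffer="qxoowuxrz" (len 9), cursors c3@0 c1@3 c2@4, authorship .........
After op 2 (insert('t')): buffer="tqxototwuxrz" (len 12), cursors c3@1 c1@5 c2@7, authorship 3...1.2.....
After op 3 (move_left): buffer="tqxototwuxrz" (len 12), cursors c3@0 c1@4 c2@6, authorship 3...1.2.....
After op 4 (insert('w')): buffer="wtqxowtowtwuxrz" (len 15), cursors c3@1 c1@6 c2@9, authorship 33...11.22.....
After op 5 (move_right): buffer="wtqxowtowtwuxrz" (len 15), cursors c3@2 c1@7 c2@10, authorship 33...11.22.....
After op 6 (add_cursor(11)): buffer="wtqxowtowtwuxrz" (len 15), cursors c3@2 c1@7 c2@10 c4@11, authorship 33...11.22.....
After op 7 (delete): buffer="wqxowowuxrz" (len 11), cursors c3@1 c1@5 c2@7 c4@7, authorship 3...1.2....
After op 8 (move_right): buffer="wqxowowuxrz" (len 11), cursors c3@2 c1@6 c2@8 c4@8, authorship 3...1.2....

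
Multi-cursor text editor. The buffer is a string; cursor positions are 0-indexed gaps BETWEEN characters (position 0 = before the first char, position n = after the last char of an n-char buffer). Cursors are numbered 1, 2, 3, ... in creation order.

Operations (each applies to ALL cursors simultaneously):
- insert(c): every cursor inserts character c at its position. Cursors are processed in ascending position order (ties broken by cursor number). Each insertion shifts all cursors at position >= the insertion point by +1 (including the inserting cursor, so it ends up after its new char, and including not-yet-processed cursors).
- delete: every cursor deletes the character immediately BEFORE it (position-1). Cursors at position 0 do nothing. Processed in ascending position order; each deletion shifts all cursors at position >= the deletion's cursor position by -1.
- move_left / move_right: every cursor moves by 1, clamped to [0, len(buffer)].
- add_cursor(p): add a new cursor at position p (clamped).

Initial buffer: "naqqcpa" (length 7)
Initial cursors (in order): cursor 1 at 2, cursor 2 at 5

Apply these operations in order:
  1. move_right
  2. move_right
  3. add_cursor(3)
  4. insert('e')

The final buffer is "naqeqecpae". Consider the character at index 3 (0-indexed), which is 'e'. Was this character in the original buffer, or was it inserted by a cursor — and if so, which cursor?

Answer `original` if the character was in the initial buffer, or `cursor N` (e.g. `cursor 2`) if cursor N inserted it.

After op 1 (move_right): buffer="naqqcpa" (len 7), cursors c1@3 c2@6, authorship .......
After op 2 (move_right): buffer="naqqcpa" (len 7), cursors c1@4 c2@7, authorship .......
After op 3 (add_cursor(3)): buffer="naqqcpa" (len 7), cursors c3@3 c1@4 c2@7, authorship .......
After op 4 (insert('e')): buffer="naqeqecpae" (len 10), cursors c3@4 c1@6 c2@10, authorship ...3.1...2
Authorship (.=original, N=cursor N): . . . 3 . 1 . . . 2
Index 3: author = 3

Answer: cursor 3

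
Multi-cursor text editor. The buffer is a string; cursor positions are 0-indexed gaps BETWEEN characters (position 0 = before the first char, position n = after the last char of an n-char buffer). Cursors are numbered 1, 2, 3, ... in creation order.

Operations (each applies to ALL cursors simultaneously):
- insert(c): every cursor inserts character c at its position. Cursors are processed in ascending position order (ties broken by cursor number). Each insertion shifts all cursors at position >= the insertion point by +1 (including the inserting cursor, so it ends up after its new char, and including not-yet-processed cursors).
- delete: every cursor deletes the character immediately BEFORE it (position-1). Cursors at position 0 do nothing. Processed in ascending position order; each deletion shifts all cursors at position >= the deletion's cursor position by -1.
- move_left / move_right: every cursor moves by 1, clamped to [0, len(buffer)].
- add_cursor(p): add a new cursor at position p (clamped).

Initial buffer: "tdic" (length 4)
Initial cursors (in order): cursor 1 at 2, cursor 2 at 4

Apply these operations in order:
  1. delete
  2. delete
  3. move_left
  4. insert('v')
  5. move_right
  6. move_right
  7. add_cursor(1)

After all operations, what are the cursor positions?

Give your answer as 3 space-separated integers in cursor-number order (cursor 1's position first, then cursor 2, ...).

After op 1 (delete): buffer="ti" (len 2), cursors c1@1 c2@2, authorship ..
After op 2 (delete): buffer="" (len 0), cursors c1@0 c2@0, authorship 
After op 3 (move_left): buffer="" (len 0), cursors c1@0 c2@0, authorship 
After op 4 (insert('v')): buffer="vv" (len 2), cursors c1@2 c2@2, authorship 12
After op 5 (move_right): buffer="vv" (len 2), cursors c1@2 c2@2, authorship 12
After op 6 (move_right): buffer="vv" (len 2), cursors c1@2 c2@2, authorship 12
After op 7 (add_cursor(1)): buffer="vv" (len 2), cursors c3@1 c1@2 c2@2, authorship 12

Answer: 2 2 1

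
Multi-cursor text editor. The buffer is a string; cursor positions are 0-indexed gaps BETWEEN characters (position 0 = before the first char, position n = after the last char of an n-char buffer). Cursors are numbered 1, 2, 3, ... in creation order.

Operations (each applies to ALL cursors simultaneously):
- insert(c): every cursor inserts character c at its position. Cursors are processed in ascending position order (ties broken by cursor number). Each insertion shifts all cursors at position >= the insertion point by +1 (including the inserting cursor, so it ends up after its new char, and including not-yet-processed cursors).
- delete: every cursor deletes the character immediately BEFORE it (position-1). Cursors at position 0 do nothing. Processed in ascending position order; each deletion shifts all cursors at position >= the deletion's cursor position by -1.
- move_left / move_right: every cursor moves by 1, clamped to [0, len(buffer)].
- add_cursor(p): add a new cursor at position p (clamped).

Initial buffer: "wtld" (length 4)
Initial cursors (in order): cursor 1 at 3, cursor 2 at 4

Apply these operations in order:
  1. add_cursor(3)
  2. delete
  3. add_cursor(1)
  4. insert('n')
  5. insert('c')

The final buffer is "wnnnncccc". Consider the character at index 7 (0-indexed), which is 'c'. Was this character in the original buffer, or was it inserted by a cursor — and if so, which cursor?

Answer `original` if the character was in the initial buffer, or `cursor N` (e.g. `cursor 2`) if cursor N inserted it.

After op 1 (add_cursor(3)): buffer="wtld" (len 4), cursors c1@3 c3@3 c2@4, authorship ....
After op 2 (delete): buffer="w" (len 1), cursors c1@1 c2@1 c3@1, authorship .
After op 3 (add_cursor(1)): buffer="w" (len 1), cursors c1@1 c2@1 c3@1 c4@1, authorship .
After op 4 (insert('n')): buffer="wnnnn" (len 5), cursors c1@5 c2@5 c3@5 c4@5, authorship .1234
After op 5 (insert('c')): buffer="wnnnncccc" (len 9), cursors c1@9 c2@9 c3@9 c4@9, authorship .12341234
Authorship (.=original, N=cursor N): . 1 2 3 4 1 2 3 4
Index 7: author = 3

Answer: cursor 3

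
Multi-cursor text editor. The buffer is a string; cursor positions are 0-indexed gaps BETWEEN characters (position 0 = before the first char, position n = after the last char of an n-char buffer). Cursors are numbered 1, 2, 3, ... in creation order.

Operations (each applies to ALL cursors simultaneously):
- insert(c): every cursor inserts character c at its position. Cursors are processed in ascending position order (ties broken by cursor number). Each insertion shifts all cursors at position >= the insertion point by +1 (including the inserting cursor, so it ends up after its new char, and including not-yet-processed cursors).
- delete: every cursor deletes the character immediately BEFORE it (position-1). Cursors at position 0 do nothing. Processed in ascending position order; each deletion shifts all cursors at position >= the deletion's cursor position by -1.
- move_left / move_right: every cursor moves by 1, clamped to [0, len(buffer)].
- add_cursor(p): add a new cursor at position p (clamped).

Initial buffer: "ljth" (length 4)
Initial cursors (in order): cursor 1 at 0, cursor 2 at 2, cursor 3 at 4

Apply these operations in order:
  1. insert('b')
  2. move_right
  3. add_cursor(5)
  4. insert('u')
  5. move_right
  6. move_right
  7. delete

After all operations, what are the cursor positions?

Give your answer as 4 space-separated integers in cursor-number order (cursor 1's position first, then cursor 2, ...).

Answer: 4 7 7 7

Derivation:
After op 1 (insert('b')): buffer="bljbthb" (len 7), cursors c1@1 c2@4 c3@7, authorship 1..2..3
After op 2 (move_right): buffer="bljbthb" (len 7), cursors c1@2 c2@5 c3@7, authorship 1..2..3
After op 3 (add_cursor(5)): buffer="bljbthb" (len 7), cursors c1@2 c2@5 c4@5 c3@7, authorship 1..2..3
After op 4 (insert('u')): buffer="blujbtuuhbu" (len 11), cursors c1@3 c2@8 c4@8 c3@11, authorship 1.1.2.24.33
After op 5 (move_right): buffer="blujbtuuhbu" (len 11), cursors c1@4 c2@9 c4@9 c3@11, authorship 1.1.2.24.33
After op 6 (move_right): buffer="blujbtuuhbu" (len 11), cursors c1@5 c2@10 c4@10 c3@11, authorship 1.1.2.24.33
After op 7 (delete): buffer="blujtuu" (len 7), cursors c1@4 c2@7 c3@7 c4@7, authorship 1.1..24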